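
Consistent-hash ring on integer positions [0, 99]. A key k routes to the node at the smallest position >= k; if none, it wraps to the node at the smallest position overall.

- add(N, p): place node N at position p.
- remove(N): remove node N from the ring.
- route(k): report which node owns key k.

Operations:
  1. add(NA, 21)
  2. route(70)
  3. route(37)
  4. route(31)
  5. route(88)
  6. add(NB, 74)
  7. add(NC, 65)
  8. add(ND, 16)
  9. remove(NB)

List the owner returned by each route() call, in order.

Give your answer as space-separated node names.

Answer: NA NA NA NA

Derivation:
Op 1: add NA@21 -> ring=[21:NA]
Op 2: route key 70: none >= 70, wrap to smallest pos 21 -> NA
Op 3: route key 37: none >= 37, wrap to smallest pos 21 -> NA
Op 4: route key 31: none >= 31, wrap to smallest pos 21 -> NA
Op 5: route key 88: none >= 88, wrap to smallest pos 21 -> NA
Op 6: add NB@74 -> ring=[21:NA,74:NB]
Op 7: add NC@65 -> ring=[21:NA,65:NC,74:NB]
Op 8: add ND@16 -> ring=[16:ND,21:NA,65:NC,74:NB]
Op 9: remove NB -> ring=[16:ND,21:NA,65:NC]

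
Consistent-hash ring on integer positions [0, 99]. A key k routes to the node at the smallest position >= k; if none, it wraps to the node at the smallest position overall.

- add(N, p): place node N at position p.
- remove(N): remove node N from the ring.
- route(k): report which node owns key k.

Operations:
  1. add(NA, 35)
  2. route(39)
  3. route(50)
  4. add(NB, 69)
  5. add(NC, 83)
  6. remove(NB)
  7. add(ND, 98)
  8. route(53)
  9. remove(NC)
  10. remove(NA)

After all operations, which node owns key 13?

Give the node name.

Answer: ND

Derivation:
Op 1: add NA@35 -> ring=[35:NA]
Op 2: route key 39: none >= 39, wrap to smallest pos 35 -> NA
Op 3: route key 50: none >= 50, wrap to smallest pos 35 -> NA
Op 4: add NB@69 -> ring=[35:NA,69:NB]
Op 5: add NC@83 -> ring=[35:NA,69:NB,83:NC]
Op 6: remove NB -> ring=[35:NA,83:NC]
Op 7: add ND@98 -> ring=[35:NA,83:NC,98:ND]
Op 8: route key 53: smallest pos >= 53 is 83 -> NC
Op 9: remove NC -> ring=[35:NA,98:ND]
Op 10: remove NA -> ring=[98:ND]
Final route key 13: smallest pos >= 13 is 98 -> ND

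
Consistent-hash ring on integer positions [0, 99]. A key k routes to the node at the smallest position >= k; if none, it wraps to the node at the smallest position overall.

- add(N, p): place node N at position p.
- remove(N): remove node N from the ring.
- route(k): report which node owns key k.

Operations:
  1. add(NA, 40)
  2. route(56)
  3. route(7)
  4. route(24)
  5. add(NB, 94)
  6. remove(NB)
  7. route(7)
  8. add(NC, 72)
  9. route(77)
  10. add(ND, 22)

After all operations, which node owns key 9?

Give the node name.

Answer: ND

Derivation:
Op 1: add NA@40 -> ring=[40:NA]
Op 2: route key 56: none >= 56, wrap to smallest pos 40 -> NA
Op 3: route key 7: smallest pos >= 7 is 40 -> NA
Op 4: route key 24: smallest pos >= 24 is 40 -> NA
Op 5: add NB@94 -> ring=[40:NA,94:NB]
Op 6: remove NB -> ring=[40:NA]
Op 7: route key 7: smallest pos >= 7 is 40 -> NA
Op 8: add NC@72 -> ring=[40:NA,72:NC]
Op 9: route key 77: none >= 77, wrap to smallest pos 40 -> NA
Op 10: add ND@22 -> ring=[22:ND,40:NA,72:NC]
Final route key 9: smallest pos >= 9 is 22 -> ND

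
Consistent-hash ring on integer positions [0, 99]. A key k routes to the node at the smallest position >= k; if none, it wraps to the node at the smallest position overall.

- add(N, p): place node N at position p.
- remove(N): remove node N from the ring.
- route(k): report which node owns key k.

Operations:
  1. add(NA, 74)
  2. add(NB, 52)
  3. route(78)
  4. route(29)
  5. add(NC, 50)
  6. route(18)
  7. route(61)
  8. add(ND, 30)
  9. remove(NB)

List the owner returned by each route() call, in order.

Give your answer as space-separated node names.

Answer: NB NB NC NA

Derivation:
Op 1: add NA@74 -> ring=[74:NA]
Op 2: add NB@52 -> ring=[52:NB,74:NA]
Op 3: route key 78: none >= 78, wrap to smallest pos 52 -> NB
Op 4: route key 29: smallest pos >= 29 is 52 -> NB
Op 5: add NC@50 -> ring=[50:NC,52:NB,74:NA]
Op 6: route key 18: smallest pos >= 18 is 50 -> NC
Op 7: route key 61: smallest pos >= 61 is 74 -> NA
Op 8: add ND@30 -> ring=[30:ND,50:NC,52:NB,74:NA]
Op 9: remove NB -> ring=[30:ND,50:NC,74:NA]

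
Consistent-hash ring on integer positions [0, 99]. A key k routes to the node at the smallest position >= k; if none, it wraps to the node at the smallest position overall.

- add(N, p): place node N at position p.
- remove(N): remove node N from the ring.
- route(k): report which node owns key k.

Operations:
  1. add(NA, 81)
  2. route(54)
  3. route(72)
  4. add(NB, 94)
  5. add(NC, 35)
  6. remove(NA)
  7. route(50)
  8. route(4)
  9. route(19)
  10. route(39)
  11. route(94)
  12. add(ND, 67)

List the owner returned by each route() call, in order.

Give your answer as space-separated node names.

Op 1: add NA@81 -> ring=[81:NA]
Op 2: route key 54: smallest pos >= 54 is 81 -> NA
Op 3: route key 72: smallest pos >= 72 is 81 -> NA
Op 4: add NB@94 -> ring=[81:NA,94:NB]
Op 5: add NC@35 -> ring=[35:NC,81:NA,94:NB]
Op 6: remove NA -> ring=[35:NC,94:NB]
Op 7: route key 50: smallest pos >= 50 is 94 -> NB
Op 8: route key 4: smallest pos >= 4 is 35 -> NC
Op 9: route key 19: smallest pos >= 19 is 35 -> NC
Op 10: route key 39: smallest pos >= 39 is 94 -> NB
Op 11: route key 94: smallest pos >= 94 is 94 -> NB
Op 12: add ND@67 -> ring=[35:NC,67:ND,94:NB]

Answer: NA NA NB NC NC NB NB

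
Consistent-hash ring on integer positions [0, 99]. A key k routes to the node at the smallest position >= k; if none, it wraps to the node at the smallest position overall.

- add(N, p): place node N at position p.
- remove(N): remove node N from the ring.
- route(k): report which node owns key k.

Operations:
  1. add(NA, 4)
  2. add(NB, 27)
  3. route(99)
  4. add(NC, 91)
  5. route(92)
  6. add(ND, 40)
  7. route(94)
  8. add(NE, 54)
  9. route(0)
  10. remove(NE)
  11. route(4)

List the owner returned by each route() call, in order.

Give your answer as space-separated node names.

Answer: NA NA NA NA NA

Derivation:
Op 1: add NA@4 -> ring=[4:NA]
Op 2: add NB@27 -> ring=[4:NA,27:NB]
Op 3: route key 99: none >= 99, wrap to smallest pos 4 -> NA
Op 4: add NC@91 -> ring=[4:NA,27:NB,91:NC]
Op 5: route key 92: none >= 92, wrap to smallest pos 4 -> NA
Op 6: add ND@40 -> ring=[4:NA,27:NB,40:ND,91:NC]
Op 7: route key 94: none >= 94, wrap to smallest pos 4 -> NA
Op 8: add NE@54 -> ring=[4:NA,27:NB,40:ND,54:NE,91:NC]
Op 9: route key 0: smallest pos >= 0 is 4 -> NA
Op 10: remove NE -> ring=[4:NA,27:NB,40:ND,91:NC]
Op 11: route key 4: smallest pos >= 4 is 4 -> NA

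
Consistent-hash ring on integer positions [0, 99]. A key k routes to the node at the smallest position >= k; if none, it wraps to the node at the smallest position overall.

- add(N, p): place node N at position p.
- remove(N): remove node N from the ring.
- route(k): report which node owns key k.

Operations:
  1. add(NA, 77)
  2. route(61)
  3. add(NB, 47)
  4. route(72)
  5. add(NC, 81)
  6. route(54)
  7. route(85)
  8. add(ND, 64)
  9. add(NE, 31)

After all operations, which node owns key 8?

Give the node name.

Answer: NE

Derivation:
Op 1: add NA@77 -> ring=[77:NA]
Op 2: route key 61: smallest pos >= 61 is 77 -> NA
Op 3: add NB@47 -> ring=[47:NB,77:NA]
Op 4: route key 72: smallest pos >= 72 is 77 -> NA
Op 5: add NC@81 -> ring=[47:NB,77:NA,81:NC]
Op 6: route key 54: smallest pos >= 54 is 77 -> NA
Op 7: route key 85: none >= 85, wrap to smallest pos 47 -> NB
Op 8: add ND@64 -> ring=[47:NB,64:ND,77:NA,81:NC]
Op 9: add NE@31 -> ring=[31:NE,47:NB,64:ND,77:NA,81:NC]
Final route key 8: smallest pos >= 8 is 31 -> NE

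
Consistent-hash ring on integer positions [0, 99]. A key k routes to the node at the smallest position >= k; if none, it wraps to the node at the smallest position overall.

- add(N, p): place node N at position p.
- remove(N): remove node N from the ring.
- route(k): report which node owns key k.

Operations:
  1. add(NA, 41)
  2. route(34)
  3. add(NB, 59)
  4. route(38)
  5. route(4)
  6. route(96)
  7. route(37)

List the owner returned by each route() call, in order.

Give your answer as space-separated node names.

Answer: NA NA NA NA NA

Derivation:
Op 1: add NA@41 -> ring=[41:NA]
Op 2: route key 34: smallest pos >= 34 is 41 -> NA
Op 3: add NB@59 -> ring=[41:NA,59:NB]
Op 4: route key 38: smallest pos >= 38 is 41 -> NA
Op 5: route key 4: smallest pos >= 4 is 41 -> NA
Op 6: route key 96: none >= 96, wrap to smallest pos 41 -> NA
Op 7: route key 37: smallest pos >= 37 is 41 -> NA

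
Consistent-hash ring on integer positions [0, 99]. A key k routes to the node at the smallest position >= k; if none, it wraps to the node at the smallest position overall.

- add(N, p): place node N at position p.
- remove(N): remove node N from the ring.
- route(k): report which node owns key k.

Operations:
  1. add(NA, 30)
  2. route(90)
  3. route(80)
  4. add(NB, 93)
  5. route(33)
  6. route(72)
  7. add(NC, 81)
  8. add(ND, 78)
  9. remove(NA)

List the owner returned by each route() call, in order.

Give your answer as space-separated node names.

Op 1: add NA@30 -> ring=[30:NA]
Op 2: route key 90: none >= 90, wrap to smallest pos 30 -> NA
Op 3: route key 80: none >= 80, wrap to smallest pos 30 -> NA
Op 4: add NB@93 -> ring=[30:NA,93:NB]
Op 5: route key 33: smallest pos >= 33 is 93 -> NB
Op 6: route key 72: smallest pos >= 72 is 93 -> NB
Op 7: add NC@81 -> ring=[30:NA,81:NC,93:NB]
Op 8: add ND@78 -> ring=[30:NA,78:ND,81:NC,93:NB]
Op 9: remove NA -> ring=[78:ND,81:NC,93:NB]

Answer: NA NA NB NB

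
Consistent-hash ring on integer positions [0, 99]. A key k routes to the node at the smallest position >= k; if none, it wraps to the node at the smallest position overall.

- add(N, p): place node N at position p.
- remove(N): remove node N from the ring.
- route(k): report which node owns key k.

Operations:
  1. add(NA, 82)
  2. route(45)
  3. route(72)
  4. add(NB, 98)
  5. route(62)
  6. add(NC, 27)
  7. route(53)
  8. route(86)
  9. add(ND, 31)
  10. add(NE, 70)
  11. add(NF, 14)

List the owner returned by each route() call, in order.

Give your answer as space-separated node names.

Op 1: add NA@82 -> ring=[82:NA]
Op 2: route key 45: smallest pos >= 45 is 82 -> NA
Op 3: route key 72: smallest pos >= 72 is 82 -> NA
Op 4: add NB@98 -> ring=[82:NA,98:NB]
Op 5: route key 62: smallest pos >= 62 is 82 -> NA
Op 6: add NC@27 -> ring=[27:NC,82:NA,98:NB]
Op 7: route key 53: smallest pos >= 53 is 82 -> NA
Op 8: route key 86: smallest pos >= 86 is 98 -> NB
Op 9: add ND@31 -> ring=[27:NC,31:ND,82:NA,98:NB]
Op 10: add NE@70 -> ring=[27:NC,31:ND,70:NE,82:NA,98:NB]
Op 11: add NF@14 -> ring=[14:NF,27:NC,31:ND,70:NE,82:NA,98:NB]

Answer: NA NA NA NA NB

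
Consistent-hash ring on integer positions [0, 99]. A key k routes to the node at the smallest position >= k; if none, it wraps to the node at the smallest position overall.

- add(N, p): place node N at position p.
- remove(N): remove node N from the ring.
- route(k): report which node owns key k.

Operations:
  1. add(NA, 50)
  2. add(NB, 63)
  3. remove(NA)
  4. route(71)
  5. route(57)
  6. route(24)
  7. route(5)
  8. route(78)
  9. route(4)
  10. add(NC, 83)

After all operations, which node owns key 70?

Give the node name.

Op 1: add NA@50 -> ring=[50:NA]
Op 2: add NB@63 -> ring=[50:NA,63:NB]
Op 3: remove NA -> ring=[63:NB]
Op 4: route key 71: none >= 71, wrap to smallest pos 63 -> NB
Op 5: route key 57: smallest pos >= 57 is 63 -> NB
Op 6: route key 24: smallest pos >= 24 is 63 -> NB
Op 7: route key 5: smallest pos >= 5 is 63 -> NB
Op 8: route key 78: none >= 78, wrap to smallest pos 63 -> NB
Op 9: route key 4: smallest pos >= 4 is 63 -> NB
Op 10: add NC@83 -> ring=[63:NB,83:NC]
Final route key 70: smallest pos >= 70 is 83 -> NC

Answer: NC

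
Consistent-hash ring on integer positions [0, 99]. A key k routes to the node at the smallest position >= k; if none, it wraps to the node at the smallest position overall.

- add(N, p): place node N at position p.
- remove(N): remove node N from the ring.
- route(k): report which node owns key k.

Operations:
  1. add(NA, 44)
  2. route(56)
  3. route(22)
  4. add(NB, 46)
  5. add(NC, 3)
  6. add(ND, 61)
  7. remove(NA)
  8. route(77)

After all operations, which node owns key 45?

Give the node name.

Op 1: add NA@44 -> ring=[44:NA]
Op 2: route key 56: none >= 56, wrap to smallest pos 44 -> NA
Op 3: route key 22: smallest pos >= 22 is 44 -> NA
Op 4: add NB@46 -> ring=[44:NA,46:NB]
Op 5: add NC@3 -> ring=[3:NC,44:NA,46:NB]
Op 6: add ND@61 -> ring=[3:NC,44:NA,46:NB,61:ND]
Op 7: remove NA -> ring=[3:NC,46:NB,61:ND]
Op 8: route key 77: none >= 77, wrap to smallest pos 3 -> NC
Final route key 45: smallest pos >= 45 is 46 -> NB

Answer: NB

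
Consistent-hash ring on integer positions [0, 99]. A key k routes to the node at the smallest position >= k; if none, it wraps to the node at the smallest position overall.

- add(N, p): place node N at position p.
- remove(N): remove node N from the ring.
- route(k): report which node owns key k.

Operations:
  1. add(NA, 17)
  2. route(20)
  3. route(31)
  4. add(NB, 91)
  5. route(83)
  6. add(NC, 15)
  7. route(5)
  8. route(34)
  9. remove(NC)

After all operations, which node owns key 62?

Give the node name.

Op 1: add NA@17 -> ring=[17:NA]
Op 2: route key 20: none >= 20, wrap to smallest pos 17 -> NA
Op 3: route key 31: none >= 31, wrap to smallest pos 17 -> NA
Op 4: add NB@91 -> ring=[17:NA,91:NB]
Op 5: route key 83: smallest pos >= 83 is 91 -> NB
Op 6: add NC@15 -> ring=[15:NC,17:NA,91:NB]
Op 7: route key 5: smallest pos >= 5 is 15 -> NC
Op 8: route key 34: smallest pos >= 34 is 91 -> NB
Op 9: remove NC -> ring=[17:NA,91:NB]
Final route key 62: smallest pos >= 62 is 91 -> NB

Answer: NB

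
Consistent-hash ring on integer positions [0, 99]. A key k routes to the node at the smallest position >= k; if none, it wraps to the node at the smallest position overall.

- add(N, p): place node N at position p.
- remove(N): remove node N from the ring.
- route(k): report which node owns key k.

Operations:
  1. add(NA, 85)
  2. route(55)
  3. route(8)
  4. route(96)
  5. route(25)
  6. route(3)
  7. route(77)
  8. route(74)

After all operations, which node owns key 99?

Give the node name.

Op 1: add NA@85 -> ring=[85:NA]
Op 2: route key 55: smallest pos >= 55 is 85 -> NA
Op 3: route key 8: smallest pos >= 8 is 85 -> NA
Op 4: route key 96: none >= 96, wrap to smallest pos 85 -> NA
Op 5: route key 25: smallest pos >= 25 is 85 -> NA
Op 6: route key 3: smallest pos >= 3 is 85 -> NA
Op 7: route key 77: smallest pos >= 77 is 85 -> NA
Op 8: route key 74: smallest pos >= 74 is 85 -> NA
Final route key 99: none >= 99, wrap to smallest pos 85 -> NA

Answer: NA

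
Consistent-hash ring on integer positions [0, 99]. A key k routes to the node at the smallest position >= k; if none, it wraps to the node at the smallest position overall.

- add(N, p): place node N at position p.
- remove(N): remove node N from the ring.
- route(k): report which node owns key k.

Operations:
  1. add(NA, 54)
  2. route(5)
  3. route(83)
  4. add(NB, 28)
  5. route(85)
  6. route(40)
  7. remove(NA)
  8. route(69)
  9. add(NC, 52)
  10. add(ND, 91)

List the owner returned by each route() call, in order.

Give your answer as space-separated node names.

Answer: NA NA NB NA NB

Derivation:
Op 1: add NA@54 -> ring=[54:NA]
Op 2: route key 5: smallest pos >= 5 is 54 -> NA
Op 3: route key 83: none >= 83, wrap to smallest pos 54 -> NA
Op 4: add NB@28 -> ring=[28:NB,54:NA]
Op 5: route key 85: none >= 85, wrap to smallest pos 28 -> NB
Op 6: route key 40: smallest pos >= 40 is 54 -> NA
Op 7: remove NA -> ring=[28:NB]
Op 8: route key 69: none >= 69, wrap to smallest pos 28 -> NB
Op 9: add NC@52 -> ring=[28:NB,52:NC]
Op 10: add ND@91 -> ring=[28:NB,52:NC,91:ND]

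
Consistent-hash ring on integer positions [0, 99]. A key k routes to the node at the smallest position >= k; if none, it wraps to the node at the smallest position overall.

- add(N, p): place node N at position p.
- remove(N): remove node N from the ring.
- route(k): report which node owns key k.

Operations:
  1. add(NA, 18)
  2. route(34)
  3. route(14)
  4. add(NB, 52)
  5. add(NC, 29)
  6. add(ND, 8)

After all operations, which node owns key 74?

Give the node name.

Answer: ND

Derivation:
Op 1: add NA@18 -> ring=[18:NA]
Op 2: route key 34: none >= 34, wrap to smallest pos 18 -> NA
Op 3: route key 14: smallest pos >= 14 is 18 -> NA
Op 4: add NB@52 -> ring=[18:NA,52:NB]
Op 5: add NC@29 -> ring=[18:NA,29:NC,52:NB]
Op 6: add ND@8 -> ring=[8:ND,18:NA,29:NC,52:NB]
Final route key 74: none >= 74, wrap to smallest pos 8 -> ND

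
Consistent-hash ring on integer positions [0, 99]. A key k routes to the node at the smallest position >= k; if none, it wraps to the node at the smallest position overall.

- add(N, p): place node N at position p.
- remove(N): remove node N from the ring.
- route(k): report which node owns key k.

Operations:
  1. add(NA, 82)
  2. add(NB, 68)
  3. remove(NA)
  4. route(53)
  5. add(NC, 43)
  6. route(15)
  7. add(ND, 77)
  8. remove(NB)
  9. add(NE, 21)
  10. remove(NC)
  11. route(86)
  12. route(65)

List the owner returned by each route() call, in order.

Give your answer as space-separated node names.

Op 1: add NA@82 -> ring=[82:NA]
Op 2: add NB@68 -> ring=[68:NB,82:NA]
Op 3: remove NA -> ring=[68:NB]
Op 4: route key 53: smallest pos >= 53 is 68 -> NB
Op 5: add NC@43 -> ring=[43:NC,68:NB]
Op 6: route key 15: smallest pos >= 15 is 43 -> NC
Op 7: add ND@77 -> ring=[43:NC,68:NB,77:ND]
Op 8: remove NB -> ring=[43:NC,77:ND]
Op 9: add NE@21 -> ring=[21:NE,43:NC,77:ND]
Op 10: remove NC -> ring=[21:NE,77:ND]
Op 11: route key 86: none >= 86, wrap to smallest pos 21 -> NE
Op 12: route key 65: smallest pos >= 65 is 77 -> ND

Answer: NB NC NE ND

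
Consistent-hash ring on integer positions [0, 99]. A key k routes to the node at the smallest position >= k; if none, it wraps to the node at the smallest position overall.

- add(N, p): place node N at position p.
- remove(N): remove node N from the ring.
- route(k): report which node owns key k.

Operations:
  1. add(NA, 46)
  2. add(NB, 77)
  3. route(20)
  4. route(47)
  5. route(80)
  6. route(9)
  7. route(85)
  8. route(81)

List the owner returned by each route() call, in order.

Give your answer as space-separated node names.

Answer: NA NB NA NA NA NA

Derivation:
Op 1: add NA@46 -> ring=[46:NA]
Op 2: add NB@77 -> ring=[46:NA,77:NB]
Op 3: route key 20: smallest pos >= 20 is 46 -> NA
Op 4: route key 47: smallest pos >= 47 is 77 -> NB
Op 5: route key 80: none >= 80, wrap to smallest pos 46 -> NA
Op 6: route key 9: smallest pos >= 9 is 46 -> NA
Op 7: route key 85: none >= 85, wrap to smallest pos 46 -> NA
Op 8: route key 81: none >= 81, wrap to smallest pos 46 -> NA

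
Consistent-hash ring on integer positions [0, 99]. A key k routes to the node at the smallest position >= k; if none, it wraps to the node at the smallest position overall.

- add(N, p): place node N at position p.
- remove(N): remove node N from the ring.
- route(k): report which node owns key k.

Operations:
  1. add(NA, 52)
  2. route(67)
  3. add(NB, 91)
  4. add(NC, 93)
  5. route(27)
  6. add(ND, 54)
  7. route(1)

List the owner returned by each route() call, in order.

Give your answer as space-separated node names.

Op 1: add NA@52 -> ring=[52:NA]
Op 2: route key 67: none >= 67, wrap to smallest pos 52 -> NA
Op 3: add NB@91 -> ring=[52:NA,91:NB]
Op 4: add NC@93 -> ring=[52:NA,91:NB,93:NC]
Op 5: route key 27: smallest pos >= 27 is 52 -> NA
Op 6: add ND@54 -> ring=[52:NA,54:ND,91:NB,93:NC]
Op 7: route key 1: smallest pos >= 1 is 52 -> NA

Answer: NA NA NA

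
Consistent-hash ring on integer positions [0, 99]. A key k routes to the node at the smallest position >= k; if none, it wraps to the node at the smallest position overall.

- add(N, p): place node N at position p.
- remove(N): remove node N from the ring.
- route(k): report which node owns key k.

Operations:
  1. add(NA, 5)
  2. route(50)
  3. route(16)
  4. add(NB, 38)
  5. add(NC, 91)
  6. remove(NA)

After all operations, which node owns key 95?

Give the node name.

Answer: NB

Derivation:
Op 1: add NA@5 -> ring=[5:NA]
Op 2: route key 50: none >= 50, wrap to smallest pos 5 -> NA
Op 3: route key 16: none >= 16, wrap to smallest pos 5 -> NA
Op 4: add NB@38 -> ring=[5:NA,38:NB]
Op 5: add NC@91 -> ring=[5:NA,38:NB,91:NC]
Op 6: remove NA -> ring=[38:NB,91:NC]
Final route key 95: none >= 95, wrap to smallest pos 38 -> NB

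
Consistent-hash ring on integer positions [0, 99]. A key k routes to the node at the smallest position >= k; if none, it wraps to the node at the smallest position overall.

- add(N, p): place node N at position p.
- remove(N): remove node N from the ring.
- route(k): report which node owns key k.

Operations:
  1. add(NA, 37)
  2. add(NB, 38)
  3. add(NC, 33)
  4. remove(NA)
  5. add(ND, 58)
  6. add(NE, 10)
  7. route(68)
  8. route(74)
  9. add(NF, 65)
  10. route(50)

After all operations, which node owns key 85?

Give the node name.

Answer: NE

Derivation:
Op 1: add NA@37 -> ring=[37:NA]
Op 2: add NB@38 -> ring=[37:NA,38:NB]
Op 3: add NC@33 -> ring=[33:NC,37:NA,38:NB]
Op 4: remove NA -> ring=[33:NC,38:NB]
Op 5: add ND@58 -> ring=[33:NC,38:NB,58:ND]
Op 6: add NE@10 -> ring=[10:NE,33:NC,38:NB,58:ND]
Op 7: route key 68: none >= 68, wrap to smallest pos 10 -> NE
Op 8: route key 74: none >= 74, wrap to smallest pos 10 -> NE
Op 9: add NF@65 -> ring=[10:NE,33:NC,38:NB,58:ND,65:NF]
Op 10: route key 50: smallest pos >= 50 is 58 -> ND
Final route key 85: none >= 85, wrap to smallest pos 10 -> NE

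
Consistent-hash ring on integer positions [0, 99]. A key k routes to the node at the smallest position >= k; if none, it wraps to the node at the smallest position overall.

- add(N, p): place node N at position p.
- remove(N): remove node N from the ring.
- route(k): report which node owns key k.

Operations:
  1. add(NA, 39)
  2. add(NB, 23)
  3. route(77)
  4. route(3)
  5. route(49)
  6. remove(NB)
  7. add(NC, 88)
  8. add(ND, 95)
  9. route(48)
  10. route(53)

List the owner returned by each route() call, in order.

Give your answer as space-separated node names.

Answer: NB NB NB NC NC

Derivation:
Op 1: add NA@39 -> ring=[39:NA]
Op 2: add NB@23 -> ring=[23:NB,39:NA]
Op 3: route key 77: none >= 77, wrap to smallest pos 23 -> NB
Op 4: route key 3: smallest pos >= 3 is 23 -> NB
Op 5: route key 49: none >= 49, wrap to smallest pos 23 -> NB
Op 6: remove NB -> ring=[39:NA]
Op 7: add NC@88 -> ring=[39:NA,88:NC]
Op 8: add ND@95 -> ring=[39:NA,88:NC,95:ND]
Op 9: route key 48: smallest pos >= 48 is 88 -> NC
Op 10: route key 53: smallest pos >= 53 is 88 -> NC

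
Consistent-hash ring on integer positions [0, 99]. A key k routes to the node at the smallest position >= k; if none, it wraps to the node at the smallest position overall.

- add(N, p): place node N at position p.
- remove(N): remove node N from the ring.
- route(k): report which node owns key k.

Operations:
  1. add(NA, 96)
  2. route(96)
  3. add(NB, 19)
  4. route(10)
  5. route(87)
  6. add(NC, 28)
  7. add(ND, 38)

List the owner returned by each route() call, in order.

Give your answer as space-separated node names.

Op 1: add NA@96 -> ring=[96:NA]
Op 2: route key 96: smallest pos >= 96 is 96 -> NA
Op 3: add NB@19 -> ring=[19:NB,96:NA]
Op 4: route key 10: smallest pos >= 10 is 19 -> NB
Op 5: route key 87: smallest pos >= 87 is 96 -> NA
Op 6: add NC@28 -> ring=[19:NB,28:NC,96:NA]
Op 7: add ND@38 -> ring=[19:NB,28:NC,38:ND,96:NA]

Answer: NA NB NA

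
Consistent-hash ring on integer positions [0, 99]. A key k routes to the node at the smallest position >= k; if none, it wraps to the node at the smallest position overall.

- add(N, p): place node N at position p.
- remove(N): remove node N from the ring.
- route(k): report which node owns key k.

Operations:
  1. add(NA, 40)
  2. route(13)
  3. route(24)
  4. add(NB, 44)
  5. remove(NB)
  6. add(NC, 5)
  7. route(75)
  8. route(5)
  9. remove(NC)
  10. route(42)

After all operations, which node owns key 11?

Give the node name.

Op 1: add NA@40 -> ring=[40:NA]
Op 2: route key 13: smallest pos >= 13 is 40 -> NA
Op 3: route key 24: smallest pos >= 24 is 40 -> NA
Op 4: add NB@44 -> ring=[40:NA,44:NB]
Op 5: remove NB -> ring=[40:NA]
Op 6: add NC@5 -> ring=[5:NC,40:NA]
Op 7: route key 75: none >= 75, wrap to smallest pos 5 -> NC
Op 8: route key 5: smallest pos >= 5 is 5 -> NC
Op 9: remove NC -> ring=[40:NA]
Op 10: route key 42: none >= 42, wrap to smallest pos 40 -> NA
Final route key 11: smallest pos >= 11 is 40 -> NA

Answer: NA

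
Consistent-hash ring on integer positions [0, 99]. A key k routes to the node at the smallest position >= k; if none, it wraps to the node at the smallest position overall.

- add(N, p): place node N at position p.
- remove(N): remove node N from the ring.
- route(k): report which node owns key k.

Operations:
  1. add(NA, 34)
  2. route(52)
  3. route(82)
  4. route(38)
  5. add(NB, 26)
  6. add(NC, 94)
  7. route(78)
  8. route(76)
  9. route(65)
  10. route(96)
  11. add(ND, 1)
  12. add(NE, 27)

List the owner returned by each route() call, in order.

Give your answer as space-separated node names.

Answer: NA NA NA NC NC NC NB

Derivation:
Op 1: add NA@34 -> ring=[34:NA]
Op 2: route key 52: none >= 52, wrap to smallest pos 34 -> NA
Op 3: route key 82: none >= 82, wrap to smallest pos 34 -> NA
Op 4: route key 38: none >= 38, wrap to smallest pos 34 -> NA
Op 5: add NB@26 -> ring=[26:NB,34:NA]
Op 6: add NC@94 -> ring=[26:NB,34:NA,94:NC]
Op 7: route key 78: smallest pos >= 78 is 94 -> NC
Op 8: route key 76: smallest pos >= 76 is 94 -> NC
Op 9: route key 65: smallest pos >= 65 is 94 -> NC
Op 10: route key 96: none >= 96, wrap to smallest pos 26 -> NB
Op 11: add ND@1 -> ring=[1:ND,26:NB,34:NA,94:NC]
Op 12: add NE@27 -> ring=[1:ND,26:NB,27:NE,34:NA,94:NC]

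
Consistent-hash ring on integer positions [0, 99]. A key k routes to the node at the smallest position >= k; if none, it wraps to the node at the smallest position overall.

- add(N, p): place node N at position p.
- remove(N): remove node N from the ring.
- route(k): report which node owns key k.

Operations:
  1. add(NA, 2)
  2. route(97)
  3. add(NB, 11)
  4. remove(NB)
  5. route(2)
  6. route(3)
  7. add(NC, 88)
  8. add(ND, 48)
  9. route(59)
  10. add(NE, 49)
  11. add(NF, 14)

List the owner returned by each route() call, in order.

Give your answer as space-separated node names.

Op 1: add NA@2 -> ring=[2:NA]
Op 2: route key 97: none >= 97, wrap to smallest pos 2 -> NA
Op 3: add NB@11 -> ring=[2:NA,11:NB]
Op 4: remove NB -> ring=[2:NA]
Op 5: route key 2: smallest pos >= 2 is 2 -> NA
Op 6: route key 3: none >= 3, wrap to smallest pos 2 -> NA
Op 7: add NC@88 -> ring=[2:NA,88:NC]
Op 8: add ND@48 -> ring=[2:NA,48:ND,88:NC]
Op 9: route key 59: smallest pos >= 59 is 88 -> NC
Op 10: add NE@49 -> ring=[2:NA,48:ND,49:NE,88:NC]
Op 11: add NF@14 -> ring=[2:NA,14:NF,48:ND,49:NE,88:NC]

Answer: NA NA NA NC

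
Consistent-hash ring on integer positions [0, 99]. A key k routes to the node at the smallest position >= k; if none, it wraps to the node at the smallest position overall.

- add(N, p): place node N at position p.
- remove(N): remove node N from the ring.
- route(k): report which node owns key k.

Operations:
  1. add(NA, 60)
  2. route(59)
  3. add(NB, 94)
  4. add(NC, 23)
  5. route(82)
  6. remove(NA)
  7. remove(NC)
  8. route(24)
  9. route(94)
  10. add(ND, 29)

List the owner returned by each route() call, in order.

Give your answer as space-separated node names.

Answer: NA NB NB NB

Derivation:
Op 1: add NA@60 -> ring=[60:NA]
Op 2: route key 59: smallest pos >= 59 is 60 -> NA
Op 3: add NB@94 -> ring=[60:NA,94:NB]
Op 4: add NC@23 -> ring=[23:NC,60:NA,94:NB]
Op 5: route key 82: smallest pos >= 82 is 94 -> NB
Op 6: remove NA -> ring=[23:NC,94:NB]
Op 7: remove NC -> ring=[94:NB]
Op 8: route key 24: smallest pos >= 24 is 94 -> NB
Op 9: route key 94: smallest pos >= 94 is 94 -> NB
Op 10: add ND@29 -> ring=[29:ND,94:NB]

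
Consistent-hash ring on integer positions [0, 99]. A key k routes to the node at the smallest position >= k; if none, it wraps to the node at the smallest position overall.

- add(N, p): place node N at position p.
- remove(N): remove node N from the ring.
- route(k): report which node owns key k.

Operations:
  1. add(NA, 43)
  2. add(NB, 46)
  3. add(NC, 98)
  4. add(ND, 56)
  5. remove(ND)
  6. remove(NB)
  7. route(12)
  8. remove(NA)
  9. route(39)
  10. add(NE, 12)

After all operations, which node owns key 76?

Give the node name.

Answer: NC

Derivation:
Op 1: add NA@43 -> ring=[43:NA]
Op 2: add NB@46 -> ring=[43:NA,46:NB]
Op 3: add NC@98 -> ring=[43:NA,46:NB,98:NC]
Op 4: add ND@56 -> ring=[43:NA,46:NB,56:ND,98:NC]
Op 5: remove ND -> ring=[43:NA,46:NB,98:NC]
Op 6: remove NB -> ring=[43:NA,98:NC]
Op 7: route key 12: smallest pos >= 12 is 43 -> NA
Op 8: remove NA -> ring=[98:NC]
Op 9: route key 39: smallest pos >= 39 is 98 -> NC
Op 10: add NE@12 -> ring=[12:NE,98:NC]
Final route key 76: smallest pos >= 76 is 98 -> NC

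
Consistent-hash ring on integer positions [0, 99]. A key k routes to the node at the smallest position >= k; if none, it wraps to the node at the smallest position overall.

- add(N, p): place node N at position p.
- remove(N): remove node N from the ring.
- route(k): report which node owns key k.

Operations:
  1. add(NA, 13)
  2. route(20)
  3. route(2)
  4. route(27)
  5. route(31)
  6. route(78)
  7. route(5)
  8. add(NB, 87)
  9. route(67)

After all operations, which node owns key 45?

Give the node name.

Op 1: add NA@13 -> ring=[13:NA]
Op 2: route key 20: none >= 20, wrap to smallest pos 13 -> NA
Op 3: route key 2: smallest pos >= 2 is 13 -> NA
Op 4: route key 27: none >= 27, wrap to smallest pos 13 -> NA
Op 5: route key 31: none >= 31, wrap to smallest pos 13 -> NA
Op 6: route key 78: none >= 78, wrap to smallest pos 13 -> NA
Op 7: route key 5: smallest pos >= 5 is 13 -> NA
Op 8: add NB@87 -> ring=[13:NA,87:NB]
Op 9: route key 67: smallest pos >= 67 is 87 -> NB
Final route key 45: smallest pos >= 45 is 87 -> NB

Answer: NB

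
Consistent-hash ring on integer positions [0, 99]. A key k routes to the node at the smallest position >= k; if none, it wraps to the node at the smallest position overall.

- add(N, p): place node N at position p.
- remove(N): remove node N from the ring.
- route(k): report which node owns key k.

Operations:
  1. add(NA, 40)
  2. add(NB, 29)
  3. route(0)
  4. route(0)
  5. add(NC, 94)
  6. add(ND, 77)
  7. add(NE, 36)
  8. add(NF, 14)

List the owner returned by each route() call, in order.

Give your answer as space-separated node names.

Answer: NB NB

Derivation:
Op 1: add NA@40 -> ring=[40:NA]
Op 2: add NB@29 -> ring=[29:NB,40:NA]
Op 3: route key 0: smallest pos >= 0 is 29 -> NB
Op 4: route key 0: smallest pos >= 0 is 29 -> NB
Op 5: add NC@94 -> ring=[29:NB,40:NA,94:NC]
Op 6: add ND@77 -> ring=[29:NB,40:NA,77:ND,94:NC]
Op 7: add NE@36 -> ring=[29:NB,36:NE,40:NA,77:ND,94:NC]
Op 8: add NF@14 -> ring=[14:NF,29:NB,36:NE,40:NA,77:ND,94:NC]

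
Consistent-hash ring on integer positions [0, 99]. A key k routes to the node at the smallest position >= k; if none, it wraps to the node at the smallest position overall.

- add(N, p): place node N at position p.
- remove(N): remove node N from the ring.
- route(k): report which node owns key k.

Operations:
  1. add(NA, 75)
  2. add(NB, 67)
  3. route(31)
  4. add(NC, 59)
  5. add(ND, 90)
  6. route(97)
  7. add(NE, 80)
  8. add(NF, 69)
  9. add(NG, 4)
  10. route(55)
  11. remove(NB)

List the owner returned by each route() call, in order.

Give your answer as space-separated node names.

Answer: NB NC NC

Derivation:
Op 1: add NA@75 -> ring=[75:NA]
Op 2: add NB@67 -> ring=[67:NB,75:NA]
Op 3: route key 31: smallest pos >= 31 is 67 -> NB
Op 4: add NC@59 -> ring=[59:NC,67:NB,75:NA]
Op 5: add ND@90 -> ring=[59:NC,67:NB,75:NA,90:ND]
Op 6: route key 97: none >= 97, wrap to smallest pos 59 -> NC
Op 7: add NE@80 -> ring=[59:NC,67:NB,75:NA,80:NE,90:ND]
Op 8: add NF@69 -> ring=[59:NC,67:NB,69:NF,75:NA,80:NE,90:ND]
Op 9: add NG@4 -> ring=[4:NG,59:NC,67:NB,69:NF,75:NA,80:NE,90:ND]
Op 10: route key 55: smallest pos >= 55 is 59 -> NC
Op 11: remove NB -> ring=[4:NG,59:NC,69:NF,75:NA,80:NE,90:ND]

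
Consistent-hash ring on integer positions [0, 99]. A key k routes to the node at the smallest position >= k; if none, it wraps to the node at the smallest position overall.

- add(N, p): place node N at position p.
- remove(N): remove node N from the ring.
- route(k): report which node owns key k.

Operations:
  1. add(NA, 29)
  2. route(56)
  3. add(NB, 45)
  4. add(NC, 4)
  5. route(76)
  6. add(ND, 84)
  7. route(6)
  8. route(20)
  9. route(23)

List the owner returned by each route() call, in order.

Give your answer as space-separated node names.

Answer: NA NC NA NA NA

Derivation:
Op 1: add NA@29 -> ring=[29:NA]
Op 2: route key 56: none >= 56, wrap to smallest pos 29 -> NA
Op 3: add NB@45 -> ring=[29:NA,45:NB]
Op 4: add NC@4 -> ring=[4:NC,29:NA,45:NB]
Op 5: route key 76: none >= 76, wrap to smallest pos 4 -> NC
Op 6: add ND@84 -> ring=[4:NC,29:NA,45:NB,84:ND]
Op 7: route key 6: smallest pos >= 6 is 29 -> NA
Op 8: route key 20: smallest pos >= 20 is 29 -> NA
Op 9: route key 23: smallest pos >= 23 is 29 -> NA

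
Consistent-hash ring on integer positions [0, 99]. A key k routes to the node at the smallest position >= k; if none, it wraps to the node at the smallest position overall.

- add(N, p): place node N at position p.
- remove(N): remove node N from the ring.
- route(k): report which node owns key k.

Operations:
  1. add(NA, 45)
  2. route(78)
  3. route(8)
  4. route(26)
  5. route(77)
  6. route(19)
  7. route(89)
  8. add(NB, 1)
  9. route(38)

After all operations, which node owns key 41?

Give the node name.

Answer: NA

Derivation:
Op 1: add NA@45 -> ring=[45:NA]
Op 2: route key 78: none >= 78, wrap to smallest pos 45 -> NA
Op 3: route key 8: smallest pos >= 8 is 45 -> NA
Op 4: route key 26: smallest pos >= 26 is 45 -> NA
Op 5: route key 77: none >= 77, wrap to smallest pos 45 -> NA
Op 6: route key 19: smallest pos >= 19 is 45 -> NA
Op 7: route key 89: none >= 89, wrap to smallest pos 45 -> NA
Op 8: add NB@1 -> ring=[1:NB,45:NA]
Op 9: route key 38: smallest pos >= 38 is 45 -> NA
Final route key 41: smallest pos >= 41 is 45 -> NA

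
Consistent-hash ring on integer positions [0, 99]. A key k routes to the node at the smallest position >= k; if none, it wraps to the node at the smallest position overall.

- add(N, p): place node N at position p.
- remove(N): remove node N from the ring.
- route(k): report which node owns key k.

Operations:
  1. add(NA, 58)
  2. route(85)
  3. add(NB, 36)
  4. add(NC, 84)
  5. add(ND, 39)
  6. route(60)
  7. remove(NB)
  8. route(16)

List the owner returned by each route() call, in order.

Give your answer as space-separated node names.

Answer: NA NC ND

Derivation:
Op 1: add NA@58 -> ring=[58:NA]
Op 2: route key 85: none >= 85, wrap to smallest pos 58 -> NA
Op 3: add NB@36 -> ring=[36:NB,58:NA]
Op 4: add NC@84 -> ring=[36:NB,58:NA,84:NC]
Op 5: add ND@39 -> ring=[36:NB,39:ND,58:NA,84:NC]
Op 6: route key 60: smallest pos >= 60 is 84 -> NC
Op 7: remove NB -> ring=[39:ND,58:NA,84:NC]
Op 8: route key 16: smallest pos >= 16 is 39 -> ND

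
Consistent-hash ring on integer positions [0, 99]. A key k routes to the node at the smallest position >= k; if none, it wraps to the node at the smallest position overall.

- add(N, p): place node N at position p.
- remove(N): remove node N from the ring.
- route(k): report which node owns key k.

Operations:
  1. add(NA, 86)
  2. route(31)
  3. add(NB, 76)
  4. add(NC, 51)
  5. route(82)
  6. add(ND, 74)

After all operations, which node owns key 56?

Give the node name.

Answer: ND

Derivation:
Op 1: add NA@86 -> ring=[86:NA]
Op 2: route key 31: smallest pos >= 31 is 86 -> NA
Op 3: add NB@76 -> ring=[76:NB,86:NA]
Op 4: add NC@51 -> ring=[51:NC,76:NB,86:NA]
Op 5: route key 82: smallest pos >= 82 is 86 -> NA
Op 6: add ND@74 -> ring=[51:NC,74:ND,76:NB,86:NA]
Final route key 56: smallest pos >= 56 is 74 -> ND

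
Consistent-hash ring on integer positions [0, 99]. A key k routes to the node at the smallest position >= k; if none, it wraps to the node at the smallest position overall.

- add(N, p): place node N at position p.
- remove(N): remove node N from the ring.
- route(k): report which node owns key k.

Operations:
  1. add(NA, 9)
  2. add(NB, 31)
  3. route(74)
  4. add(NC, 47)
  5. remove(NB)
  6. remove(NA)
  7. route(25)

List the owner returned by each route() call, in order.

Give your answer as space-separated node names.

Answer: NA NC

Derivation:
Op 1: add NA@9 -> ring=[9:NA]
Op 2: add NB@31 -> ring=[9:NA,31:NB]
Op 3: route key 74: none >= 74, wrap to smallest pos 9 -> NA
Op 4: add NC@47 -> ring=[9:NA,31:NB,47:NC]
Op 5: remove NB -> ring=[9:NA,47:NC]
Op 6: remove NA -> ring=[47:NC]
Op 7: route key 25: smallest pos >= 25 is 47 -> NC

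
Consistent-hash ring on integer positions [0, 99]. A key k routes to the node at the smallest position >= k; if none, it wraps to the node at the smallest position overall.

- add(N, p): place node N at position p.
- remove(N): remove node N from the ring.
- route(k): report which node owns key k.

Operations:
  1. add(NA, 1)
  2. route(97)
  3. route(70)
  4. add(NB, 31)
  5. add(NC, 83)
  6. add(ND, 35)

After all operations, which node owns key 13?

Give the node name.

Answer: NB

Derivation:
Op 1: add NA@1 -> ring=[1:NA]
Op 2: route key 97: none >= 97, wrap to smallest pos 1 -> NA
Op 3: route key 70: none >= 70, wrap to smallest pos 1 -> NA
Op 4: add NB@31 -> ring=[1:NA,31:NB]
Op 5: add NC@83 -> ring=[1:NA,31:NB,83:NC]
Op 6: add ND@35 -> ring=[1:NA,31:NB,35:ND,83:NC]
Final route key 13: smallest pos >= 13 is 31 -> NB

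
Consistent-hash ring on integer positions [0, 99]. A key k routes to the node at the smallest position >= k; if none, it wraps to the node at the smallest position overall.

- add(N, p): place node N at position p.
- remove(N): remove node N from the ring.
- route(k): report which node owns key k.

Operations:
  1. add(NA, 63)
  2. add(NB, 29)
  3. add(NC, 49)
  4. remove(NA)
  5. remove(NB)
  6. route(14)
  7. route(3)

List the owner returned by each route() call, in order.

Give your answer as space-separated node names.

Op 1: add NA@63 -> ring=[63:NA]
Op 2: add NB@29 -> ring=[29:NB,63:NA]
Op 3: add NC@49 -> ring=[29:NB,49:NC,63:NA]
Op 4: remove NA -> ring=[29:NB,49:NC]
Op 5: remove NB -> ring=[49:NC]
Op 6: route key 14: smallest pos >= 14 is 49 -> NC
Op 7: route key 3: smallest pos >= 3 is 49 -> NC

Answer: NC NC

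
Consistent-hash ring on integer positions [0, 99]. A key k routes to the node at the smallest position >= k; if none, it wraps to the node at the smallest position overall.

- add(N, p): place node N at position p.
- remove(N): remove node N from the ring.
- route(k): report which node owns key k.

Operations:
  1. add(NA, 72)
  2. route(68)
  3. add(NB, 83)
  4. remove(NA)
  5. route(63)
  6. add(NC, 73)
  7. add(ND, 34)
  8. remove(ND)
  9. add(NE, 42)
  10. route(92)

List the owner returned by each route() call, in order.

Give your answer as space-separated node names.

Op 1: add NA@72 -> ring=[72:NA]
Op 2: route key 68: smallest pos >= 68 is 72 -> NA
Op 3: add NB@83 -> ring=[72:NA,83:NB]
Op 4: remove NA -> ring=[83:NB]
Op 5: route key 63: smallest pos >= 63 is 83 -> NB
Op 6: add NC@73 -> ring=[73:NC,83:NB]
Op 7: add ND@34 -> ring=[34:ND,73:NC,83:NB]
Op 8: remove ND -> ring=[73:NC,83:NB]
Op 9: add NE@42 -> ring=[42:NE,73:NC,83:NB]
Op 10: route key 92: none >= 92, wrap to smallest pos 42 -> NE

Answer: NA NB NE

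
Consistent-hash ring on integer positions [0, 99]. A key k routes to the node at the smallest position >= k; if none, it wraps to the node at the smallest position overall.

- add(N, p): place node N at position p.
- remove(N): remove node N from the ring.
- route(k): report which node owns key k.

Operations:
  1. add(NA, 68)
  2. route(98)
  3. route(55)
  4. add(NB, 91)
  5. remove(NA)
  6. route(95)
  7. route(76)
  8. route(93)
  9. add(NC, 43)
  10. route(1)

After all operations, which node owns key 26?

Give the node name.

Op 1: add NA@68 -> ring=[68:NA]
Op 2: route key 98: none >= 98, wrap to smallest pos 68 -> NA
Op 3: route key 55: smallest pos >= 55 is 68 -> NA
Op 4: add NB@91 -> ring=[68:NA,91:NB]
Op 5: remove NA -> ring=[91:NB]
Op 6: route key 95: none >= 95, wrap to smallest pos 91 -> NB
Op 7: route key 76: smallest pos >= 76 is 91 -> NB
Op 8: route key 93: none >= 93, wrap to smallest pos 91 -> NB
Op 9: add NC@43 -> ring=[43:NC,91:NB]
Op 10: route key 1: smallest pos >= 1 is 43 -> NC
Final route key 26: smallest pos >= 26 is 43 -> NC

Answer: NC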